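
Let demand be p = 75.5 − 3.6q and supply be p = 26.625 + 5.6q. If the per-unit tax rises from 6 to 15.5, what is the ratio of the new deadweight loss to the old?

6.674

Competitive equilibrium: 75.5 − 3.6q = 26.625 + 5.6q → q* = 5.3125, p* = 56.375.
For a per-unit tax t: Δq = t/9.2, so DWL = ½·t·(t/9.2) = t²/18.4.
At t = 6: DWL = 1.957. At t = 15.5: DWL = 13.057.
Ratio = (15.5/6)² = 6.674.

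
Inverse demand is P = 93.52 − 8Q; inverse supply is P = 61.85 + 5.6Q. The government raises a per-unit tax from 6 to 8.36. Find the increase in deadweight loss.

Competitive equilibrium: 93.52 − 8Q = 61.85 + 5.6Q → Q* = 2.3287, P* = 74.8906.
For a per-unit tax t: ΔQ = t/13.6, so DWL = ½·t·(t/13.6) = t²/27.2.
At t = 6: DWL = 1.324. At t = 8.36: DWL = 2.569.
Increase = 2.569 − 1.324 = 1.25.

1.25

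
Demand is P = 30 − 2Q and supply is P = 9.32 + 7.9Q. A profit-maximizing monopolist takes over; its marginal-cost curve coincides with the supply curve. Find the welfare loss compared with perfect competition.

Competitive equilibrium: 30 − 2Q = 9.32 + 7.9Q → Q* = 2.0889, P* = 25.8222.
Marginal revenue: MR = 30 − 4Q. Set MR = MC: 30 − 4Q = 9.32 + 7.9Q → Q_m = 1.7378.
Price P_m = 30 − 2·1.7378 = 26.5244; MC(Q_m) = 9.32 + 7.9·1.7378 = 23.0486.
Competitive Q* = 2.0889, so ΔQ = 0.3511; wedge = 26.5244 − 23.0486 = 3.4758.
Welfare loss = ½ × 0.3511 × 3.4758 = 0.61.

0.61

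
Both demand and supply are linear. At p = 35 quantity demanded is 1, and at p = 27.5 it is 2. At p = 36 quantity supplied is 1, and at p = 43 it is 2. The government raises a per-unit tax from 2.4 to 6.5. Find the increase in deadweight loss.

Demand slope = (27.5 − 35)/(2 − 1) = −7.5, so p = 42.5 − 7.5q.
Supply slope = (43 − 36)/(2 − 1) = 7, so p = 29 + 7q.
Competitive equilibrium: 42.5 − 7.5q = 29 + 7q → q* = 0.931, p* = 35.5172.
For a per-unit tax t: Δq = t/14.5, so DWL = ½·t·(t/14.5) = t²/29.
At t = 2.4: DWL = 0.199. At t = 6.5: DWL = 1.457.
Increase = 1.457 − 0.199 = 1.26.

1.26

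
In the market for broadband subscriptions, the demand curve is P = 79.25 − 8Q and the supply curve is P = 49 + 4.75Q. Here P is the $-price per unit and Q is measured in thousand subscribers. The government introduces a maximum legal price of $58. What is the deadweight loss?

$1.46 thousand

Competitive equilibrium: 79.25 − 8Q = 49 + 4.75Q → Q* = 2.3725, P* = 60.2696.
At the ceiling P = 58, quantity supplied = (58 − 49)/4.75 = 1.8947.
Willingness to pay at Q' = 1.8947: 79.25 − 8·1.8947 = 64.0924.
ΔQ = 2.3725 − 1.8947 = 0.4778; wedge = 64.0924 − 58 = 6.0924.
Deadweight loss = ½ × 0.4778 × 6.0924 = $1.46 thousand.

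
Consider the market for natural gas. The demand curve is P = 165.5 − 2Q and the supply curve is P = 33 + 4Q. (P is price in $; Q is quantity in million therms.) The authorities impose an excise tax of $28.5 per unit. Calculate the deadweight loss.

$67.69 million

Competitive equilibrium: 165.5 − 2Q = 33 + 4Q → Q* = 22.0833, P* = 121.3333.
With the tax, the buyer price exceeds the seller price by 28.5: (165.5 − 2Q) − (33 + 4Q) = 28.5 → Q' = 17.3333.
ΔQ = 22.0833 − 17.3333 = 4.75; the wedge equals the tax, 28.5.
The triangle = ½ × 4.75 × 28.5 = $67.69 million.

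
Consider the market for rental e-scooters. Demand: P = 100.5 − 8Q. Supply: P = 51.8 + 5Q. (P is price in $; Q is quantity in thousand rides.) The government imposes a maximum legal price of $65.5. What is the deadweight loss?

Competitive equilibrium: 100.5 − 8Q = 51.8 + 5Q → Q* = 3.7462, P* = 70.5308.
At the ceiling P = 65.5, quantity supplied = (65.5 − 51.8)/5 = 2.74.
Willingness to pay at Q' = 2.74: 100.5 − 8·2.74 = 78.58.
ΔQ = 3.7462 − 2.74 = 1.0062; wedge = 78.58 − 65.5 = 13.08.
The triangle = ½ × 1.0062 × 13.08 = $6.58 thousand.

$6.58 thousand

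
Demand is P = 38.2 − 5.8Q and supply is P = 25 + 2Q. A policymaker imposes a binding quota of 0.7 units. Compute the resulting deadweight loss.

3.84

Competitive equilibrium: 38.2 − 5.8Q = 25 + 2Q → Q* = 1.6923, P* = 28.3846.
At Q = 0.7: demand price = 38.2 − 5.8·0.7 = 34.14; supply price = 25 + 2·0.7 = 26.4.
ΔQ = 1.6923 − 0.7 = 0.9923; wedge = 34.14 − 26.4 = 7.74.
Deadweight loss = ½ × 0.9923 × 7.74 = 3.84.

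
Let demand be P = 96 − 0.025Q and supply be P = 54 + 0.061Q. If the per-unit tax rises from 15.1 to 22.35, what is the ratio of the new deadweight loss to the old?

Competitive equilibrium: 96 − 0.025Q = 54 + 0.061Q → Q* = 488.3721, P* = 83.7907.
For a per-unit tax t: ΔQ = t/0.086, so DWL = ½·t·(t/0.086) = t²/0.172.
At t = 15.1: DWL = 1325.640. At t = 22.35: DWL = 2904.201.
Ratio = (22.35/15.1)² = 2.191.

2.191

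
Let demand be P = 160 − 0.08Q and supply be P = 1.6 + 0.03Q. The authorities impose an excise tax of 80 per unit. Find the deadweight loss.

Competitive equilibrium: 160 − 0.08Q = 1.6 + 0.03Q → Q* = 1440, P* = 44.8.
With the tax, the buyer price exceeds the seller price by 80: (160 − 0.08Q) − (1.6 + 0.03Q) = 80 → Q' = 712.7273.
ΔQ = 1440 − 712.7273 = 727.2727; the wedge equals the tax, 80.
Welfare loss = ½ × 727.2727 × 80 = 29090.91.

29090.91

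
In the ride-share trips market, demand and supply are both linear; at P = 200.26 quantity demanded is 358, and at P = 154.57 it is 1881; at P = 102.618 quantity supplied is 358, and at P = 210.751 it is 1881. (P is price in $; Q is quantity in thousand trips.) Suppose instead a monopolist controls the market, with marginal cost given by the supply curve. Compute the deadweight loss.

$4647.94 thousand

Demand slope = (154.57 − 200.26)/(1881 − 358) = −0.03, so P = 211 − 0.03Q.
Supply slope = (210.751 − 102.618)/(1881 − 358) = 0.071, so P = 77.2 + 0.071Q.
Competitive equilibrium: 211 − 0.03Q = 77.2 + 0.071Q → Q* = 1324.7525, P* = 171.2574.
Marginal revenue: MR = 211 − 0.06Q. Set MR = MC: 211 − 0.06Q = 77.2 + 0.071Q → Q_m = 1021.374.
Price P_m = 211 − 0.03·1021.374 = 180.3588; MC(Q_m) = 77.2 + 0.071·1021.374 = 149.7176.
Competitive Q* = 1324.7525, so ΔQ = 303.3785; wedge = 180.3588 − 149.7176 = 30.6412.
Welfare loss = ½ × 303.3785 × 30.6412 = $4647.94 thousand.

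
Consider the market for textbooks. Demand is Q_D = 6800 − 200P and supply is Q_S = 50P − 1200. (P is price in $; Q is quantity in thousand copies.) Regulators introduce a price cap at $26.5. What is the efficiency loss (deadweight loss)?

In inverse form: demand P = 34 − 0.005Q, supply P = 24 + 0.02Q.
Competitive equilibrium: 34 − 0.005Q = 24 + 0.02Q → Q* = 400, P* = 32.
At the ceiling P = 26.5, quantity supplied = (26.5 − 24)/0.02 = 125.
Willingness to pay at Q' = 125: 34 − 0.005·125 = 33.375.
ΔQ = 400 − 125 = 275; wedge = 33.375 − 26.5 = 6.875.
The triangle = ½ × 275 × 6.875 = $945.31 thousand.

$945.31 thousand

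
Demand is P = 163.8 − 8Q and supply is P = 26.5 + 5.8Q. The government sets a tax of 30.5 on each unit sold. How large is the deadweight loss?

33.70

Competitive equilibrium: 163.8 − 8Q = 26.5 + 5.8Q → Q* = 9.94928, P* = 84.2058.
With the tax, the buyer price exceeds the seller price by 30.5: (163.8 − 8Q) − (26.5 + 5.8Q) = 30.5 → Q' = 7.73913.
ΔQ = 9.94928 − 7.73913 = 2.21015; the wedge equals the tax, 30.5.
Deadweight loss = ½ × 2.21015 × 30.5 = 33.70.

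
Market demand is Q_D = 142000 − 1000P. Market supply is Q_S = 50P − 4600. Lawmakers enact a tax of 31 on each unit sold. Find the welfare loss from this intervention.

In inverse form: demand P = 142 − 0.001Q, supply P = 92 + 0.02Q.
Competitive equilibrium: 142 − 0.001Q = 92 + 0.02Q → Q* = 2380.9524, P* = 139.619.
With the tax, the buyer price exceeds the seller price by 31: (142 − 0.001Q) − (92 + 0.02Q) = 31 → Q' = 904.7619.
ΔQ = 2380.9524 − 904.7619 = 1476.1905; the wedge equals the tax, 31.
Welfare loss = ½ × 1476.1905 × 31 = 22880.95.

22880.95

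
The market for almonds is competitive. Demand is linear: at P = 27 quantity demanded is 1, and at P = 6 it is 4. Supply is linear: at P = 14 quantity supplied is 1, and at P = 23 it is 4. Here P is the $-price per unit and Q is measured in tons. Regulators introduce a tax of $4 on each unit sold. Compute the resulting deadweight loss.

Demand slope = (6 − 27)/(4 − 1) = −7, so P = 34 − 7Q.
Supply slope = (23 − 14)/(4 − 1) = 3, so P = 11 + 3Q.
Competitive equilibrium: 34 − 7Q = 11 + 3Q → Q* = 2.3, P* = 17.9.
With the tax, the buyer price exceeds the seller price by 4: (34 − 7Q) − (11 + 3Q) = 4 → Q' = 1.9.
ΔQ = 2.3 − 1.9 = 0.4; the wedge equals the tax, 4.
Deadweight loss = ½ × 0.4 × 4 = $0.80.

$0.80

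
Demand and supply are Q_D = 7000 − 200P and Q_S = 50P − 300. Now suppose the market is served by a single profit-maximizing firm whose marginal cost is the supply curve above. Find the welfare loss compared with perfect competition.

467.22

In inverse form: demand P = 35 − 0.005Q, supply P = 6 + 0.02Q.
Competitive equilibrium: 35 − 0.005Q = 6 + 0.02Q → Q* = 1160, P* = 29.2.
Marginal revenue: MR = 35 − 0.01Q. Set MR = MC: 35 − 0.01Q = 6 + 0.02Q → Q_m = 966.66667.
Price P_m = 35 − 0.005·966.66667 = 30.16667; MC(Q_m) = 6 + 0.02·966.66667 = 25.33333.
Competitive Q* = 1160, so ΔQ = 193.33333; wedge = 30.16667 − 25.33333 = 4.83334.
Welfare loss = ½ × 193.33333 × 4.83334 = 467.22.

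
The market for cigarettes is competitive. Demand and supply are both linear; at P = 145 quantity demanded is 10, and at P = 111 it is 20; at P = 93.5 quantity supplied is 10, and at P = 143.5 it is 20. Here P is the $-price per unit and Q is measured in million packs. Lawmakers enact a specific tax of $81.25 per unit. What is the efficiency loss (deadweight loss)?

Demand slope = (111 − 145)/(20 − 10) = −3.4, so P = 179 − 3.4Q.
Supply slope = (143.5 − 93.5)/(20 − 10) = 5, so P = 43.5 + 5Q.
Competitive equilibrium: 179 − 3.4Q = 43.5 + 5Q → Q* = 16.131, P* = 124.1548.
With the tax, the buyer price exceeds the seller price by 81.25: (179 − 3.4Q) − (43.5 + 5Q) = 81.25 → Q' = 6.4583.
ΔQ = 16.131 − 6.4583 = 9.6727; the wedge equals the tax, 81.25.
Welfare loss = ½ × 9.6727 × 81.25 = $392.95 million.

$392.95 million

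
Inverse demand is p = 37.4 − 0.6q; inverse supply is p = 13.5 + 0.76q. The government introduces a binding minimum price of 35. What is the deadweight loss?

Competitive equilibrium: 37.4 − 0.6q = 13.5 + 0.76q → q* = 17.5735, p* = 26.8559.
At the floor p = 35, quantity demanded = (37.4 − 35)/0.6 = 4.
Sellers' marginal cost at q' = 4: 13.5 + 0.76·4 = 16.54.
Δq = 17.5735 − 4 = 13.5735; wedge = 35 − 16.54 = 18.46.
Welfare loss = ½ × 13.5735 × 18.46 = 125.28.

125.28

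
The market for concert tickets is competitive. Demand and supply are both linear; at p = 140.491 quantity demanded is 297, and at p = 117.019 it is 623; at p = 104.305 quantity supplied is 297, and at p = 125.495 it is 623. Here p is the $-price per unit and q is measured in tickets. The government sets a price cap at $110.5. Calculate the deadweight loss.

$1952.35

Demand slope = (117.019 − 140.491)/(623 − 297) = −0.072, so p = 161.875 − 0.072q.
Supply slope = (125.495 − 104.305)/(623 − 297) = 0.065, so p = 85 + 0.065q.
Competitive equilibrium: 161.875 − 0.072q = 85 + 0.065q → q* = 561.13139, p* = 121.47354.
At the ceiling p = 110.5, quantity supplied = (110.5 − 85)/0.065 = 392.30769.
Willingness to pay at q' = 392.30769: 161.875 − 0.072·392.30769 = 133.62885.
Δq = 561.13139 − 392.30769 = 168.8237; wedge = 133.62885 − 110.5 = 23.12885.
Welfare loss = ½ × 168.8237 × 23.12885 = $1952.35.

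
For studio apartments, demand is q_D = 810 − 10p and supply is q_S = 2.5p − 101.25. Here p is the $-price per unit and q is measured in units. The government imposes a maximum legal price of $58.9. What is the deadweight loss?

In inverse form: demand p = 81 − 0.1q, supply p = 40.5 + 0.4q.
Competitive equilibrium: 81 − 0.1q = 40.5 + 0.4q → q* = 81, p* = 72.9.
At the ceiling p = 58.9, quantity supplied = (58.9 − 40.5)/0.4 = 46.
Willingness to pay at q' = 46: 81 − 0.1·46 = 76.4.
Δq = 81 − 46 = 35; wedge = 76.4 − 58.9 = 17.5.
Welfare loss = ½ × 35 × 17.5 = $306.25.

$306.25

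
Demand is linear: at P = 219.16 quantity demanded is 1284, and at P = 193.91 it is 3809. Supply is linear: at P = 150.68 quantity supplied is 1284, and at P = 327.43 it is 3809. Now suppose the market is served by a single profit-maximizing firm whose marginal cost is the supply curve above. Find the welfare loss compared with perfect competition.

Demand slope = (193.91 − 219.16)/(3809 − 1284) = −0.01, so P = 232 − 0.01Q.
Supply slope = (327.43 − 150.68)/(3809 − 1284) = 0.07, so P = 60.8 + 0.07Q.
Competitive equilibrium: 232 − 0.01Q = 60.8 + 0.07Q → Q* = 2140, P* = 210.6.
Marginal revenue: MR = 232 − 0.02Q. Set MR = MC: 232 − 0.02Q = 60.8 + 0.07Q → Q_m = 1902.2222.
Price P_m = 232 − 0.01·1902.2222 = 212.9778; MC(Q_m) = 60.8 + 0.07·1902.2222 = 193.9556.
Competitive Q* = 2140, so ΔQ = 237.7778; wedge = 212.9778 − 193.9556 = 19.0222.
Welfare loss = ½ × 237.7778 × 19.0222 = 2261.53.

2261.53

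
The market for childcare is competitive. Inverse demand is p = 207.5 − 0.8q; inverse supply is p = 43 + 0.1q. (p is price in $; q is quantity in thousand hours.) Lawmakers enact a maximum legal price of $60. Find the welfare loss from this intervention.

$73.47 thousand

Competitive equilibrium: 207.5 − 0.8q = 43 + 0.1q → q* = 182.7778, p* = 61.2778.
At the ceiling p = 60, quantity supplied = (60 − 43)/0.1 = 170.
Willingness to pay at q' = 170: 207.5 − 0.8·170 = 71.5.
Δq = 182.7778 − 170 = 12.7778; wedge = 71.5 − 60 = 11.5.
DWL = ½ × 12.7778 × 11.5 = $73.47 thousand.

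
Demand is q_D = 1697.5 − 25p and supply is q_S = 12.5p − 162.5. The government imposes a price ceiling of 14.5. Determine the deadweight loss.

In inverse form: demand p = 67.9 − 0.04q, supply p = 13 + 0.08q.
Competitive equilibrium: 67.9 − 0.04q = 13 + 0.08q → q* = 457.5, p* = 49.6.
At the ceiling p = 14.5, quantity supplied = (14.5 − 13)/0.08 = 18.75.
Willingness to pay at q' = 18.75: 67.9 − 0.04·18.75 = 67.15.
Δq = 457.5 − 18.75 = 438.75; wedge = 67.15 − 14.5 = 52.65.
The triangle = ½ × 438.75 × 52.65 = 11550.09.

11550.09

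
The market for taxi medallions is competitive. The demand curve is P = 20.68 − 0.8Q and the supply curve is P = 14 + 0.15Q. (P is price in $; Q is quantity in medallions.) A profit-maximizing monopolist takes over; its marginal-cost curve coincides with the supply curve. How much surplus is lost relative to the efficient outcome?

$4.91

Competitive equilibrium: 20.68 − 0.8Q = 14 + 0.15Q → Q* = 7.0316, P* = 15.0547.
Marginal revenue: MR = 20.68 − 1.6Q. Set MR = MC: 20.68 − 1.6Q = 14 + 0.15Q → Q_m = 3.8171.
Price P_m = 20.68 − 0.8·3.8171 = 17.6263; MC(Q_m) = 14 + 0.15·3.8171 = 14.5726.
Competitive Q* = 7.0316, so ΔQ = 3.2145; wedge = 17.6263 − 14.5726 = 3.0537.
Welfare loss = ½ × 3.2145 × 3.0537 = $4.91.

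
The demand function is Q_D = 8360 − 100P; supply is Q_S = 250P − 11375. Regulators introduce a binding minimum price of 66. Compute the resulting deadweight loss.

In inverse form: demand P = 83.6 − 0.01Q, supply P = 45.5 + 0.004Q.
Competitive equilibrium: 83.6 − 0.01Q = 45.5 + 0.004Q → Q* = 2721.4286, P* = 56.3857.
At the floor P = 66, quantity demanded = (83.6 − 66)/0.01 = 1760.
Sellers' marginal cost at Q' = 1760: 45.5 + 0.004·1760 = 52.54.
ΔQ = 2721.4286 − 1760 = 961.4286; wedge = 66 − 52.54 = 13.46.
The triangle = ½ × 961.4286 × 13.46 = 6470.41.

6470.41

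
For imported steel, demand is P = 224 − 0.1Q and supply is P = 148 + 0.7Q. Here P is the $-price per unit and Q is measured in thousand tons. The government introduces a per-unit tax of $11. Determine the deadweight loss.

Competitive equilibrium: 224 − 0.1Q = 148 + 0.7Q → Q* = 95, P* = 214.5.
With the tax, the buyer price exceeds the seller price by 11: (224 − 0.1Q) − (148 + 0.7Q) = 11 → Q' = 81.25.
ΔQ = 95 − 81.25 = 13.75; the wedge equals the tax, 11.
Deadweight loss = ½ × 13.75 × 11 = $75.625 thousand.

$75.625 thousand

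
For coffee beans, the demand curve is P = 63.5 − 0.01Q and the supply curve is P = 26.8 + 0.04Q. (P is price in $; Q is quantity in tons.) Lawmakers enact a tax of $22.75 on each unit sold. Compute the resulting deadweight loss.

$5175.625

Competitive equilibrium: 63.5 − 0.01Q = 26.8 + 0.04Q → Q* = 734, P* = 56.16.
With the tax, the buyer price exceeds the seller price by 22.75: (63.5 − 0.01Q) − (26.8 + 0.04Q) = 22.75 → Q' = 279.
ΔQ = 734 − 279 = 455; the wedge equals the tax, 22.75.
Deadweight loss = ½ × 455 × 22.75 = $5175.625.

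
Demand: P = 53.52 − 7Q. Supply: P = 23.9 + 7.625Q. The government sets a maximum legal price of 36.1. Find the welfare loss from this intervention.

1.32

Competitive equilibrium: 53.52 − 7Q = 23.9 + 7.625Q → Q* = 2.0253, P* = 39.3429.
At the ceiling P = 36.1, quantity supplied = (36.1 − 23.9)/7.625 = 1.6.
Willingness to pay at Q' = 1.6: 53.52 − 7·1.6 = 42.32.
ΔQ = 2.0253 − 1.6 = 0.4253; wedge = 42.32 − 36.1 = 6.22.
Deadweight loss = ½ × 0.4253 × 6.22 = 1.32.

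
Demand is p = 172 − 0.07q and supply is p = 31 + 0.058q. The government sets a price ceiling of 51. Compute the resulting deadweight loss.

36649.45

Competitive equilibrium: 172 − 0.07q = 31 + 0.058q → q* = 1101.5625, p* = 94.89063.
At the ceiling p = 51, quantity supplied = (51 − 31)/0.058 = 344.82759.
Willingness to pay at q' = 344.82759: 172 − 0.07·344.82759 = 147.86207.
Δq = 1101.5625 − 344.82759 = 756.73491; wedge = 147.86207 − 51 = 96.86207.
The triangle = ½ × 756.73491 × 96.86207 = 36649.45.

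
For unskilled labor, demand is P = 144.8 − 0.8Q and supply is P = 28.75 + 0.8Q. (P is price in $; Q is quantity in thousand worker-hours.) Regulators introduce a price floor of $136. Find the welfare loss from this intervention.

$3028.88 thousand

Competitive equilibrium: 144.8 − 0.8Q = 28.75 + 0.8Q → Q* = 72.5313, P* = 86.775.
At the floor P = 136, quantity demanded = (144.8 − 136)/0.8 = 11.
Sellers' marginal cost at Q' = 11: 28.75 + 0.8·11 = 37.55.
ΔQ = 72.5313 − 11 = 61.5313; wedge = 136 − 37.55 = 98.45.
Welfare loss = ½ × 61.5313 × 98.45 = $3028.88 thousand.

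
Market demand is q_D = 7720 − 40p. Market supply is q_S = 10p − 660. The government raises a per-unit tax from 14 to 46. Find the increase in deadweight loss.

In inverse form: demand p = 193 − 0.025q, supply p = 66 + 0.1q.
Competitive equilibrium: 193 − 0.025q = 66 + 0.1q → q* = 1016, p* = 167.6.
For a per-unit tax t: Δq = t/0.125, so DWL = ½·t·(t/0.125) = t²/0.25.
At t = 14: DWL = 784. At t = 46: DWL = 8464.
Increase = 8464 − 784 = 7680.

7680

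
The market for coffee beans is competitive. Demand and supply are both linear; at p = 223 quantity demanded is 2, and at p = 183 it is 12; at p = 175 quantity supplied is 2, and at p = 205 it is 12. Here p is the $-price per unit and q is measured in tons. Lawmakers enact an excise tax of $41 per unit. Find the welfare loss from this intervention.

Demand slope = (183 − 223)/(12 − 2) = −4, so p = 231 − 4q.
Supply slope = (205 − 175)/(12 − 2) = 3, so p = 169 + 3q.
Competitive equilibrium: 231 − 4q = 169 + 3q → q* = 8.8571, p* = 195.5714.
With the tax, the buyer price exceeds the seller price by 41: (231 − 4q) − (169 + 3q) = 41 → q' = 3.
Δq = 8.8571 − 3 = 5.8571; the wedge equals the tax, 41.
The triangle = ½ × 5.8571 × 41 = $120.07.

$120.07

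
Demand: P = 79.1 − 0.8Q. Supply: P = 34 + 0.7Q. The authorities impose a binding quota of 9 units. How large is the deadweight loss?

Competitive equilibrium: 79.1 − 0.8Q = 34 + 0.7Q → Q* = 30.0667, P* = 55.0467.
At Q = 9: demand price = 79.1 − 0.8·9 = 71.9; supply price = 34 + 0.7·9 = 40.3.
ΔQ = 30.0667 − 9 = 21.0667; wedge = 71.9 − 40.3 = 31.6.
Welfare loss = ½ × 21.0667 × 31.6 = 332.85.

332.85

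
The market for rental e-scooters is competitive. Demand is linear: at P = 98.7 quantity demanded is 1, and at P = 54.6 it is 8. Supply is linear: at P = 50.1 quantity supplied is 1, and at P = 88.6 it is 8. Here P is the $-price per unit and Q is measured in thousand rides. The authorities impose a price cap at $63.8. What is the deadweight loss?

Demand slope = (54.6 − 98.7)/(8 − 1) = −6.3, so P = 105 − 6.3Q.
Supply slope = (88.6 − 50.1)/(8 − 1) = 5.5, so P = 44.6 + 5.5Q.
Competitive equilibrium: 105 − 6.3Q = 44.6 + 5.5Q → Q* = 5.1186, P* = 72.7525.
At the ceiling P = 63.8, quantity supplied = (63.8 − 44.6)/5.5 = 3.4909.
Willingness to pay at Q' = 3.4909: 105 − 6.3·3.4909 = 83.0073.
ΔQ = 5.1186 − 3.4909 = 1.6277; wedge = 83.0073 − 63.8 = 19.2073.
The triangle = ½ × 1.6277 × 19.2073 = $15.63 thousand.

$15.63 thousand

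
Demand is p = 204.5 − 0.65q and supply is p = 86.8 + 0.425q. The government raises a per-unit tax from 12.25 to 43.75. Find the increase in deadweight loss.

820.47

Competitive equilibrium: 204.5 − 0.65q = 86.8 + 0.425q → q* = 109.4884, p* = 133.3326.
For a per-unit tax t: Δq = t/1.075, so DWL = ½·t·(t/1.075) = t²/2.15.
At t = 12.25: DWL = 69.797. At t = 43.75: DWL = 890.262.
Increase = 890.262 − 69.797 = 820.47.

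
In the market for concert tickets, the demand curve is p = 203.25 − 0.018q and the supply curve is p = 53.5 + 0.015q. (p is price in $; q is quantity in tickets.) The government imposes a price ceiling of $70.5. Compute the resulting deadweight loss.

Competitive equilibrium: 203.25 − 0.018q = 53.5 + 0.015q → q* = 4537.8788, p* = 121.5682.
At the ceiling p = 70.5, quantity supplied = (70.5 − 53.5)/0.015 = 1133.3333.
Willingness to pay at q' = 1133.3333: 203.25 − 0.018·1133.3333 = 182.85.
Δq = 4537.8788 − 1133.3333 = 3404.5455; wedge = 182.85 − 70.5 = 112.35.
DWL = ½ × 3404.5455 × 112.35 = $191250.34.

$191250.34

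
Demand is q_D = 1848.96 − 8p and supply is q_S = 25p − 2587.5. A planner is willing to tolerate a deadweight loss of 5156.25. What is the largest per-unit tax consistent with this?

41.25

In inverse form: demand p = 231.12 − 0.125q, supply p = 103.5 + 0.04q.
Competitive equilibrium: 231.12 − 0.125q = 103.5 + 0.04q → q* = 773.4545, p* = 134.4382.
A tax t gives Δq = t/0.165 and wedge t, so DWL = t²/0.33.
t²/0.33 = 5156.25 → t² = 1701.5625 → t = 41.25.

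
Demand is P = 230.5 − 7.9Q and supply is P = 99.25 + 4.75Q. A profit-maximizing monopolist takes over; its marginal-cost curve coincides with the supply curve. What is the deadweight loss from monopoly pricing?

Competitive equilibrium: 230.5 − 7.9Q = 99.25 + 4.75Q → Q* = 10.37549, P* = 148.5336.
Marginal revenue: MR = 230.5 − 15.8Q. Set MR = MC: 230.5 − 15.8Q = 99.25 + 4.75Q → Q_m = 6.38686.
Price P_m = 230.5 − 7.9·6.38686 = 180.04381; MC(Q_m) = 99.25 + 4.75·6.38686 = 129.58759.
Competitive Q* = 10.37549, so ΔQ = 3.98863; wedge = 180.04381 − 129.58759 = 50.45622.
The triangle = ½ × 3.98863 × 50.45622 = 100.63.

100.63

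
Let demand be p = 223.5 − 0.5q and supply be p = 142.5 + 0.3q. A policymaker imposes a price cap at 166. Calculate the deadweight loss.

210.07

Competitive equilibrium: 223.5 − 0.5q = 142.5 + 0.3q → q* = 101.25, p* = 172.875.
At the ceiling p = 166, quantity supplied = (166 − 142.5)/0.3 = 78.3333.
Willingness to pay at q' = 78.3333: 223.5 − 0.5·78.3333 = 184.3334.
Δq = 101.25 − 78.3333 = 22.9167; wedge = 184.3334 − 166 = 18.3334.
Deadweight loss = ½ × 22.9167 × 18.3334 = 210.07.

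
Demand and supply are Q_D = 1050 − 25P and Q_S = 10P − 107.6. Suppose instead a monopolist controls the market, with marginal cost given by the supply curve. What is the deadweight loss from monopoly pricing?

In inverse form: demand P = 42 − 0.04Q, supply P = 10.76 + 0.1Q.
Competitive equilibrium: 42 − 0.04Q = 10.76 + 0.1Q → Q* = 223.1429, P* = 33.0743.
Marginal revenue: MR = 42 − 0.08Q. Set MR = MC: 42 − 0.08Q = 10.76 + 0.1Q → Q_m = 173.5556.
Price P_m = 42 − 0.04·173.5556 = 35.0578; MC(Q_m) = 10.76 + 0.1·173.5556 = 28.1156.
Competitive Q* = 223.1429, so ΔQ = 49.5873; wedge = 35.0578 − 28.1156 = 6.9422.
Welfare loss = ½ × 49.5873 × 6.9422 = 172.12.

172.12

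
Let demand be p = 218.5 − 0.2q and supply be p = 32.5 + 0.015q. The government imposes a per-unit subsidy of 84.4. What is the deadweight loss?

16565.95

Competitive equilibrium: 218.5 − 0.2q = 32.5 + 0.015q → q* = 865.1163, p* = 45.4767.
The subsidy lowers effective supply by 84.4: p = 0.015q − 51.9.
New quantity: 218.5 − 0.2q = 0.015q − 51.9 → q' = 1257.6744.
Overproduction Δq = 1257.6744 − 865.1163 = 392.5581; wedge = subsidy = 84.4.
The triangle = ½ × 392.5581 × 84.4 = 16565.95.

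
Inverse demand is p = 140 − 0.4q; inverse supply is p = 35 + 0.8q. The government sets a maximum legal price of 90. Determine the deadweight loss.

Competitive equilibrium: 140 − 0.4q = 35 + 0.8q → q* = 87.5, p* = 105.
At the ceiling p = 90, quantity supplied = (90 − 35)/0.8 = 68.75.
Willingness to pay at q' = 68.75: 140 − 0.4·68.75 = 112.5.
Δq = 87.5 − 68.75 = 18.75; wedge = 112.5 − 90 = 22.5.
Welfare loss = ½ × 18.75 × 22.5 = 210.94.

210.94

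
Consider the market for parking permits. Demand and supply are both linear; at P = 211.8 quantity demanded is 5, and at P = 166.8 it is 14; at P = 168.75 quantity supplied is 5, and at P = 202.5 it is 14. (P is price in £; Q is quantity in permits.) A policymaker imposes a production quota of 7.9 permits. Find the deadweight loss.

£17.85

Demand slope = (166.8 − 211.8)/(14 − 5) = −5, so P = 236.8 − 5Q.
Supply slope = (202.5 − 168.75)/(14 − 5) = 3.75, so P = 150 + 3.75Q.
Competitive equilibrium: 236.8 − 5Q = 150 + 3.75Q → Q* = 9.92, P* = 187.2.
At Q = 7.9: demand price = 236.8 − 5·7.9 = 197.3; supply price = 150 + 3.75·7.9 = 179.625.
ΔQ = 9.92 − 7.9 = 2.02; wedge = 197.3 − 179.625 = 17.675.
DWL = ½ × 2.02 × 17.675 = £17.85.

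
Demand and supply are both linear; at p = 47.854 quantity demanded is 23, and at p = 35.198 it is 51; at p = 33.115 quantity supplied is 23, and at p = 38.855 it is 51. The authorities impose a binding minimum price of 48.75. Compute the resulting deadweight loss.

195.83

Demand slope = (35.198 − 47.854)/(51 − 23) = −0.452, so p = 58.25 − 0.452q.
Supply slope = (38.855 − 33.115)/(51 − 23) = 0.205, so p = 28.4 + 0.205q.
Competitive equilibrium: 58.25 − 0.452q = 28.4 + 0.205q → q* = 45.4338, p* = 37.7139.
At the floor p = 48.75, quantity demanded = (58.25 − 48.75)/0.452 = 21.0177.
Sellers' marginal cost at q' = 21.0177: 28.4 + 0.205·21.0177 = 32.7086.
Δq = 45.4338 − 21.0177 = 24.4161; wedge = 48.75 − 32.7086 = 16.0414.
Deadweight loss = ½ × 24.4161 × 16.0414 = 195.83.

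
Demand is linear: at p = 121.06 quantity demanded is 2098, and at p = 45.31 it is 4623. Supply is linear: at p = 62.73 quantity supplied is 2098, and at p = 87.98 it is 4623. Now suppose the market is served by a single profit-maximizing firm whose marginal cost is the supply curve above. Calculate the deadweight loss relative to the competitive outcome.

Demand slope = (45.31 − 121.06)/(4623 − 2098) = −0.03, so p = 184 − 0.03q.
Supply slope = (87.98 − 62.73)/(4623 − 2098) = 0.01, so p = 41.75 + 0.01q.
Competitive equilibrium: 184 − 0.03q = 41.75 + 0.01q → q* = 3556.25, p* = 77.3125.
Marginal revenue: MR = 184 − 0.06q. Set MR = MC: 184 − 0.06q = 41.75 + 0.01q → q_m = 2032.14286.
Price p_m = 184 − 0.03·2032.14286 = 123.03571; MC(q_m) = 41.75 + 0.01·2032.14286 = 62.07143.
Competitive q* = 3556.25, so Δq = 1524.10714; wedge = 123.03571 − 62.07143 = 60.96428.
Deadweight loss = ½ × 1524.10714 × 60.96428 = 46458.05.

46458.05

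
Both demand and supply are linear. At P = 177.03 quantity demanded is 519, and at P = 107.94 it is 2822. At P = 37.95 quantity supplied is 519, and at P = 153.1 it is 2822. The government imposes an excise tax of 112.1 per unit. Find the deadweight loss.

78540.06

Demand slope = (107.94 − 177.03)/(2822 − 519) = −0.03, so P = 192.6 − 0.03Q.
Supply slope = (153.1 − 37.95)/(2822 − 519) = 0.05, so P = 12 + 0.05Q.
Competitive equilibrium: 192.6 − 0.03Q = 12 + 0.05Q → Q* = 2257.5, P* = 124.875.
With the tax, the buyer price exceeds the seller price by 112.1: (192.6 − 0.03Q) − (12 + 0.05Q) = 112.1 → Q' = 856.25.
ΔQ = 2257.5 − 856.25 = 1401.25; the wedge equals the tax, 112.1.
DWL = ½ × 1401.25 × 112.1 = 78540.06.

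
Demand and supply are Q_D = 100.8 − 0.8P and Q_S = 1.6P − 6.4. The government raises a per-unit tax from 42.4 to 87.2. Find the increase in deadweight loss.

In inverse form: demand P = 126 − 1.25Q, supply P = 4 + 0.625Q.
Competitive equilibrium: 126 − 1.25Q = 4 + 0.625Q → Q* = 65.0667, P* = 44.6667.
For a per-unit tax t: ΔQ = t/1.875, so DWL = ½·t·(t/1.875) = t²/3.75.
At t = 42.4: DWL = 479.403. At t = 87.2: DWL = 2027.691.
Increase = 2027.691 − 479.403 = 1548.288.

1548.288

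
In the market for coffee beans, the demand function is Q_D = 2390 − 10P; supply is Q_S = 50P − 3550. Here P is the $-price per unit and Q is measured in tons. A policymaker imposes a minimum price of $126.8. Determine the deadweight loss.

$4637.04

In inverse form: demand P = 239 − 0.1Q, supply P = 71 + 0.02Q.
Competitive equilibrium: 239 − 0.1Q = 71 + 0.02Q → Q* = 1400, P* = 99.
At the floor P = 126.8, quantity demanded = (239 − 126.8)/0.1 = 1122.
Sellers' marginal cost at Q' = 1122: 71 + 0.02·1122 = 93.44.
ΔQ = 1400 − 1122 = 278; wedge = 126.8 − 93.44 = 33.36.
DWL = ½ × 278 × 33.36 = $4637.04.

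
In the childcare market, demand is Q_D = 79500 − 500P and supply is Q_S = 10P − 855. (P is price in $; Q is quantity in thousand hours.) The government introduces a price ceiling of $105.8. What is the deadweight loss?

$13662.78 thousand

In inverse form: demand P = 159 − 0.002Q, supply P = 85.5 + 0.1Q.
Competitive equilibrium: 159 − 0.002Q = 85.5 + 0.1Q → Q* = 720.5882, P* = 157.5588.
At the ceiling P = 105.8, quantity supplied = (105.8 − 85.5)/0.1 = 203.
Willingness to pay at Q' = 203: 159 − 0.002·203 = 158.594.
ΔQ = 720.5882 − 203 = 517.5882; wedge = 158.594 − 105.8 = 52.794.
The triangle = ½ × 517.5882 × 52.794 = $13662.78 thousand.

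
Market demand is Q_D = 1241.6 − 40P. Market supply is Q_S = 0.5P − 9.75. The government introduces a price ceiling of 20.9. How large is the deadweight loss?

In inverse form: demand P = 31.04 − 0.025Q, supply P = 19.5 + 2Q.
Competitive equilibrium: 31.04 − 0.025Q = 19.5 + 2Q → Q* = 5.6988, P* = 30.8975.
At the ceiling P = 20.9, quantity supplied = (20.9 − 19.5)/2 = 0.7.
Willingness to pay at Q' = 0.7: 31.04 − 0.025·0.7 = 31.0225.
ΔQ = 5.6988 − 0.7 = 4.9988; wedge = 31.0225 − 20.9 = 10.1225.
The triangle = ½ × 4.9988 × 10.1225 = 25.30.

25.30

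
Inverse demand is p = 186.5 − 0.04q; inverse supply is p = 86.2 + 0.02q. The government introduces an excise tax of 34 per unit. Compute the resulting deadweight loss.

Competitive equilibrium: 186.5 − 0.04q = 86.2 + 0.02q → q* = 1671.6667, p* = 119.6333.
With the tax, the buyer price exceeds the seller price by 34: (186.5 − 0.04q) − (86.2 + 0.02q) = 34 → q' = 1105.
Δq = 1671.6667 − 1105 = 566.6667; the wedge equals the tax, 34.
The triangle = ½ × 566.6667 × 34 = 9633.33.

9633.33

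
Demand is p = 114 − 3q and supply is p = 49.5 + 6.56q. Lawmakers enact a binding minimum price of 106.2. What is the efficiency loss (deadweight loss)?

Competitive equilibrium: 114 − 3q = 49.5 + 6.56q → q* = 6.7469, p* = 93.7594.
At the floor p = 106.2, quantity demanded = (114 − 106.2)/3 = 2.6.
Sellers' marginal cost at q' = 2.6: 49.5 + 6.56·2.6 = 66.556.
Δq = 6.7469 − 2.6 = 4.1469; wedge = 106.2 − 66.556 = 39.644.
The triangle = ½ × 4.1469 × 39.644 = 82.20.

82.20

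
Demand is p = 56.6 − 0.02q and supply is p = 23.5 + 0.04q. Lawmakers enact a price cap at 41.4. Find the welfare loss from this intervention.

Competitive equilibrium: 56.6 − 0.02q = 23.5 + 0.04q → q* = 551.6667, p* = 45.5667.
At the ceiling p = 41.4, quantity supplied = (41.4 − 23.5)/0.04 = 447.5.
Willingness to pay at q' = 447.5: 56.6 − 0.02·447.5 = 47.65.
Δq = 551.6667 − 447.5 = 104.1667; wedge = 47.65 − 41.4 = 6.25.
DWL = ½ × 104.1667 × 6.25 = 325.52.

325.52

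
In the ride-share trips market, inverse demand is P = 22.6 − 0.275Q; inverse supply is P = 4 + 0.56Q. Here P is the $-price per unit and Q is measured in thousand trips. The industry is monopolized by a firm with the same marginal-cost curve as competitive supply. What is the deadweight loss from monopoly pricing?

Competitive equilibrium: 22.6 − 0.275Q = 4 + 0.56Q → Q* = 22.2754, P* = 16.4743.
Marginal revenue: MR = 22.6 − 0.55Q. Set MR = MC: 22.6 − 0.55Q = 4 + 0.56Q → Q_m = 16.7568.
Price P_m = 22.6 − 0.275·16.7568 = 17.9919; MC(Q_m) = 4 + 0.56·16.7568 = 13.3838.
Competitive Q* = 22.2754, so ΔQ = 5.5186; wedge = 17.9919 − 13.3838 = 4.6081.
Welfare loss = ½ × 5.5186 × 4.6081 = $12.72 thousand.

$12.72 thousand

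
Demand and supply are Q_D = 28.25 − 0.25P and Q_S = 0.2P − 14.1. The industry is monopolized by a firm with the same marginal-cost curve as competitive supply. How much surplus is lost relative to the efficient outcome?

In inverse form: demand P = 113 − 4Q, supply P = 70.5 + 5Q.
Competitive equilibrium: 113 − 4Q = 70.5 + 5Q → Q* = 4.7222, P* = 94.1111.
Marginal revenue: MR = 113 − 8Q. Set MR = MC: 113 − 8Q = 70.5 + 5Q → Q_m = 3.2692.
Price P_m = 113 − 4·3.2692 = 99.9232; MC(Q_m) = 70.5 + 5·3.2692 = 86.846.
Competitive Q* = 4.7222, so ΔQ = 1.453; wedge = 99.9232 − 86.846 = 13.0772.
Deadweight loss = ½ × 1.453 × 13.0772 = 9.50.

9.50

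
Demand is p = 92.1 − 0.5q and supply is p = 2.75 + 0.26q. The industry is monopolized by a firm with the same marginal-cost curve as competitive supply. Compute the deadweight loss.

827.07

Competitive equilibrium: 92.1 − 0.5q = 2.75 + 0.26q → q* = 117.56579, p* = 33.31711.
Marginal revenue: MR = 92.1 − q. Set MR = MC: 92.1 − q = 2.75 + 0.26q → q_m = 70.9127.
Price p_m = 92.1 − 0.5·70.9127 = 56.64365; MC(q_m) = 2.75 + 0.26·70.9127 = 21.1873.
Competitive q* = 117.56579, so Δq = 46.65309; wedge = 56.64365 − 21.1873 = 35.45635.
Deadweight loss = ½ × 46.65309 × 35.45635 = 827.07.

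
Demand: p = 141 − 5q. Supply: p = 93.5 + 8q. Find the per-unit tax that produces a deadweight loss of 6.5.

Competitive equilibrium: 141 − 5q = 93.5 + 8q → q* = 3.6538, p* = 122.7308.
A tax t gives Δq = t/13 and wedge t, so DWL = t²/26.
t²/26 = 6.5 → t² = 169 → t = 13.

13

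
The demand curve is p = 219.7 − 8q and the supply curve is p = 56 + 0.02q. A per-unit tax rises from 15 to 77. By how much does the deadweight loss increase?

355.61

Competitive equilibrium: 219.7 − 8q = 56 + 0.02q → q* = 20.4115, p* = 56.4082.
For a per-unit tax t: Δq = t/8.02, so DWL = ½·t·(t/8.02) = t²/16.04.
At t = 15: DWL = 14.027. At t = 77: DWL = 369.638.
Increase = 369.638 − 14.027 = 355.61.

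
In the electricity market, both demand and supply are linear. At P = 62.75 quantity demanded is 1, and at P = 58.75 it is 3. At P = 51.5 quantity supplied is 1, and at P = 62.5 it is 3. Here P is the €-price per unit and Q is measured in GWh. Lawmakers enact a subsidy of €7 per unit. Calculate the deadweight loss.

Demand slope = (58.75 − 62.75)/(3 − 1) = −2, so P = 64.75 − 2Q.
Supply slope = (62.5 − 51.5)/(3 − 1) = 5.5, so P = 46 + 5.5Q.
Competitive equilibrium: 64.75 − 2Q = 46 + 5.5Q → Q* = 2.5, P* = 59.75.
The subsidy lowers effective supply by 7: P = 39 + 5.5Q.
New quantity: 64.75 − 2Q = 39 + 5.5Q → Q' = 3.4333.
Overproduction ΔQ = 3.4333 − 2.5 = 0.9333; wedge = subsidy = 7.
Welfare loss = ½ × 0.9333 × 7 = €3.27.

€3.27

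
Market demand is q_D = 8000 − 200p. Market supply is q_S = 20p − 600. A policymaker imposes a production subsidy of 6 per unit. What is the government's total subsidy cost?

1745.45

In inverse form: demand p = 40 − 0.005q, supply p = 30 + 0.05q.
Competitive equilibrium: 40 − 0.005q = 30 + 0.05q → q* = 181.8182, p* = 39.0909.
The subsidy lowers effective supply by 6: p = 24 + 0.05q.
New quantity: 40 − 0.005q = 24 + 0.05q → q' = 290.9091.
Total subsidy cost = 6 × 290.9091 = 1745.45.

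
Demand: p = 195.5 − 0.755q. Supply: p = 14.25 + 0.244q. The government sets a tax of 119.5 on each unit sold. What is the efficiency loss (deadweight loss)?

7147.27

Competitive equilibrium: 195.5 − 0.755q = 14.25 + 0.244q → q* = 181.4314, p* = 58.5193.
With the tax, the buyer price exceeds the seller price by 119.5: (195.5 − 0.755q) − (14.25 + 0.244q) = 119.5 → q' = 61.8118.
Δq = 181.4314 − 61.8118 = 119.6196; the wedge equals the tax, 119.5.
The triangle = ½ × 119.6196 × 119.5 = 7147.27.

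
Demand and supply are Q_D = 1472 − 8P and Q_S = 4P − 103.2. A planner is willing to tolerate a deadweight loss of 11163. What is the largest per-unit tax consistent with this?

91.5

In inverse form: demand P = 184 − 0.125Q, supply P = 25.8 + 0.25Q.
Competitive equilibrium: 184 − 0.125Q = 25.8 + 0.25Q → Q* = 421.8667, P* = 131.2667.
A tax t gives ΔQ = t/0.375 and wedge t, so DWL = t²/0.75.
t²/0.75 = 11163 → t² = 8372.25 → t = 91.5.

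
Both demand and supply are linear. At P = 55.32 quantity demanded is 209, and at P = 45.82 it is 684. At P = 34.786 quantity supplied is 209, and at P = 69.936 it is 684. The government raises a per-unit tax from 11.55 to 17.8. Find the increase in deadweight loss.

Demand slope = (45.82 − 55.32)/(684 − 209) = −0.02, so P = 59.5 − 0.02Q.
Supply slope = (69.936 − 34.786)/(684 − 209) = 0.074, so P = 19.32 + 0.074Q.
Competitive equilibrium: 59.5 − 0.02Q = 19.32 + 0.074Q → Q* = 427.4468, P* = 50.9511.
For a per-unit tax t: ΔQ = t/0.094, so DWL = ½·t·(t/0.094) = t²/0.188.
At t = 11.55: DWL = 709.588. At t = 17.8: DWL = 1685.319.
Increase = 1685.319 − 709.588 = 975.73.

975.73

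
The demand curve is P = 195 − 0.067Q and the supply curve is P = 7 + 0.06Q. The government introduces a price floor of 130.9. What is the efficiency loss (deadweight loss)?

Competitive equilibrium: 195 − 0.067Q = 7 + 0.06Q → Q* = 1480.315, P* = 95.8189.
At the floor P = 130.9, quantity demanded = (195 − 130.9)/0.067 = 956.7164.
Sellers' marginal cost at Q' = 956.7164: 7 + 0.06·956.7164 = 64.403.
ΔQ = 1480.315 − 956.7164 = 523.5986; wedge = 130.9 − 64.403 = 66.497.
Welfare loss = ½ × 523.5986 × 66.497 = 17408.87.

17408.87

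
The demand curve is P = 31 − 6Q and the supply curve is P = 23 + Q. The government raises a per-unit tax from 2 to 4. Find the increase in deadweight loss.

0.86

Competitive equilibrium: 31 − 6Q = 23 + Q → Q* = 1.1429, P* = 24.1429.
For a per-unit tax t: ΔQ = t/7, so DWL = ½·t·(t/7) = t²/14.
At t = 2: DWL = 0.286. At t = 4: DWL = 1.143.
Increase = 1.143 − 0.286 = 0.86.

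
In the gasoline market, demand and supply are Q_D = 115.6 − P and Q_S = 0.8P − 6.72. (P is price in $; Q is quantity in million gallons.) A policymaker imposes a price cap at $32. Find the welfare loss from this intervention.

In inverse form: demand P = 115.6 − Q, supply P = 8.4 + 1.25Q.
Competitive equilibrium: 115.6 − Q = 8.4 + 1.25Q → Q* = 47.6444, P* = 67.9556.
At the ceiling P = 32, quantity supplied = (32 − 8.4)/1.25 = 18.88.
Willingness to pay at Q' = 18.88: 115.6 − 1·18.88 = 96.72.
ΔQ = 47.6444 − 18.88 = 28.7644; wedge = 96.72 − 32 = 64.72.
The triangle = ½ × 28.7644 × 64.72 = $930.82 million.

$930.82 million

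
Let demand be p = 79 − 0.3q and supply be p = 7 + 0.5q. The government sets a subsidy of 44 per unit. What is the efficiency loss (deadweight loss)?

1210

Competitive equilibrium: 79 − 0.3q = 7 + 0.5q → q* = 90, p* = 52.
The subsidy lowers effective supply by 44: p = 0.5q − 37.
New quantity: 79 − 0.3q = 0.5q − 37 → q' = 145.
Overproduction Δq = 145 − 90 = 55; wedge = subsidy = 44.
The triangle = ½ × 55 × 44 = 1210.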